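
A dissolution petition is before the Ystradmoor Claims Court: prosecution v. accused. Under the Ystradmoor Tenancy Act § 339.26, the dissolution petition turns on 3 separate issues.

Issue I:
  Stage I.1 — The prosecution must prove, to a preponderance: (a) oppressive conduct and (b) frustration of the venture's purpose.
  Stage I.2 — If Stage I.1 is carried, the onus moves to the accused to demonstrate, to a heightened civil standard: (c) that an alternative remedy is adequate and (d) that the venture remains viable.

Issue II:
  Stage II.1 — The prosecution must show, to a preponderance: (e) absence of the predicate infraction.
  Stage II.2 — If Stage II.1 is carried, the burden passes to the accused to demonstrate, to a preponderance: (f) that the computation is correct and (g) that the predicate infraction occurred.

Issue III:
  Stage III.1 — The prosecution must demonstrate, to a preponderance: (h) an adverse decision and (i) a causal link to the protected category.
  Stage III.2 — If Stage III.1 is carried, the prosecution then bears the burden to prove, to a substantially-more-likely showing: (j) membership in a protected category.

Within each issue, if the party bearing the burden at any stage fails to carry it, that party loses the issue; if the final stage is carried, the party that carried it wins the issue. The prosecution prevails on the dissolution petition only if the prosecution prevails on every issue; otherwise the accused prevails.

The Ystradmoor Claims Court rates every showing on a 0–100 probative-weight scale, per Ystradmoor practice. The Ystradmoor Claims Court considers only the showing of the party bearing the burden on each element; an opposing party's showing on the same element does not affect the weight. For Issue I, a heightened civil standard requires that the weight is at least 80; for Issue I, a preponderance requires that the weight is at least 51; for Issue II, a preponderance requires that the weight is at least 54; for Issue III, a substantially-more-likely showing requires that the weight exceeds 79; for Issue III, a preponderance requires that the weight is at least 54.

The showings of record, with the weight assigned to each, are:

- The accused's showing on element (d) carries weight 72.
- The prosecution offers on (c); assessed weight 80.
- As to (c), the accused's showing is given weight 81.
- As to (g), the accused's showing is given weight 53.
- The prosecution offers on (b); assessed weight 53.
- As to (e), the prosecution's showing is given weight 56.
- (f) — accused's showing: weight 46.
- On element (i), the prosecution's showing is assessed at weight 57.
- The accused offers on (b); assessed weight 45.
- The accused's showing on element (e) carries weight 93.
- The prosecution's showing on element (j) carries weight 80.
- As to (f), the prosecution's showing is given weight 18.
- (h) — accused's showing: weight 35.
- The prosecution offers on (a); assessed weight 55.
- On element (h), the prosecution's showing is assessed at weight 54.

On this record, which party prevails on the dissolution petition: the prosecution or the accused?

prosecution

— Issue I —
Stage I.1 — burden on prosecution; standard: a preponderance (weight is at least 51).
    (a): 55 ≥ 51 [met]
    (b): 53 (accused's 45 disregarded) ≥ 51 [met]
  Stage I.1 carried; the burden shifts to the accused.
Stage I.2 — burden on accused; standard: a heightened civil standard (weight is at least 80).
    (c): 81 (prosecution's 80 disregarded) ≥ 80 [met]
    (d): 72 < 80 [not met]
  The accused does not carry Stage I.2.
The analysis ends at Stage I.2; the prosecution prevails on this issue.
— Issue II —
Stage II.1 — burden on prosecution; standard: a preponderance (weight is at least 54).
    (e): 56 (accused's 93 disregarded) ≥ 54 [met]
  The prosecution carries Stage II.1; the accused now bears the burden.
Stage II.2 — burden on accused; standard: a preponderance (weight is at least 54).
    (f): 46 (prosecution's 18 disregarded) < 54 [not met]
    (g): 53 < 54 [not met]
  Not every element is met, so the accused fails to carry Stage II.2.
The analysis ends at Stage II.2; the prosecution prevails on this issue.
— Issue III —
Stage III.1 (prosecution, a preponderance, weight is at least 54): (h) 54 (accused's 35 disregarded) ≥ 54 — meets; (i) 57 ≥ 54 — meets.
  Stage III.1 carried; the burden remains with the prosecution.
Stage III.2 (prosecution, a substantially-more-likely showing, weight exceeds 79): (j) 80 > 79 — meets.
  The prosecution carries the last stage.
Every stage carried; the prosecution prevails on this issue.
Per-issue: Issue I → prosecution; Issue II → prosecution; Issue III → prosecution. The prosecution must prevail on every issue; overall, the prosecution prevails.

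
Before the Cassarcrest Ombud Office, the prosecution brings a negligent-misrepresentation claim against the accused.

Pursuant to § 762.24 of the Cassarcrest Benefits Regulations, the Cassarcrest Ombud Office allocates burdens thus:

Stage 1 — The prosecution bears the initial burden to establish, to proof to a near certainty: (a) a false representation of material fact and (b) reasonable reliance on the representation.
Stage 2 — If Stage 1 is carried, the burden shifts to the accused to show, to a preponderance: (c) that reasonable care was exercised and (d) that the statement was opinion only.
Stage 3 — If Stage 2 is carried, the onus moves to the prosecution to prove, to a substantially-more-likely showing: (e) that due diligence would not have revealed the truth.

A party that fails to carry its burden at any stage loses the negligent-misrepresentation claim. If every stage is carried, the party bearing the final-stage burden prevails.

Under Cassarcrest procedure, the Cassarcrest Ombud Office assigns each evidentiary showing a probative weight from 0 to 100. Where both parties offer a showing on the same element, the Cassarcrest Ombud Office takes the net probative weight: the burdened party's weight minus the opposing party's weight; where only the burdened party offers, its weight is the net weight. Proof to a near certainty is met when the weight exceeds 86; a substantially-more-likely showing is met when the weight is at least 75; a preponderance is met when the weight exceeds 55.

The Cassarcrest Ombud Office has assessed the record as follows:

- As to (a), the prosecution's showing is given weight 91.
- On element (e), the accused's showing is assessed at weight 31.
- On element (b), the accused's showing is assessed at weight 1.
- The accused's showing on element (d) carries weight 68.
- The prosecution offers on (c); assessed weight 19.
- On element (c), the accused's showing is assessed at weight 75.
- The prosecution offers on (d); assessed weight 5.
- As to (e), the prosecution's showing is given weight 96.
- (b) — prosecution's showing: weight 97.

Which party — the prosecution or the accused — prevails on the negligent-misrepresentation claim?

accused

Stage 1 (prosecution, proof to a near certainty, weight exceeds 86): (a) 91 > 86 — meets; (b) net 97−1=96 > 86 — meets.
  The prosecution carries Stage 1; the accused now bears the burden.
Stage 2 (accused, a preponderance, weight exceeds 55): (c) net 75−19=56 > 55 — meets; (d) net 68−5=63 > 55 — meets.
  The accused carries Stage 2; the prosecution now bears the burden.
Stage 3 (prosecution, a substantially-more-likely showing, weight is at least 75): (e) net 96−31=65 < 75 — fails.
  Not every element is met, so the prosecution fails to carry Stage 3.
The accused prevails.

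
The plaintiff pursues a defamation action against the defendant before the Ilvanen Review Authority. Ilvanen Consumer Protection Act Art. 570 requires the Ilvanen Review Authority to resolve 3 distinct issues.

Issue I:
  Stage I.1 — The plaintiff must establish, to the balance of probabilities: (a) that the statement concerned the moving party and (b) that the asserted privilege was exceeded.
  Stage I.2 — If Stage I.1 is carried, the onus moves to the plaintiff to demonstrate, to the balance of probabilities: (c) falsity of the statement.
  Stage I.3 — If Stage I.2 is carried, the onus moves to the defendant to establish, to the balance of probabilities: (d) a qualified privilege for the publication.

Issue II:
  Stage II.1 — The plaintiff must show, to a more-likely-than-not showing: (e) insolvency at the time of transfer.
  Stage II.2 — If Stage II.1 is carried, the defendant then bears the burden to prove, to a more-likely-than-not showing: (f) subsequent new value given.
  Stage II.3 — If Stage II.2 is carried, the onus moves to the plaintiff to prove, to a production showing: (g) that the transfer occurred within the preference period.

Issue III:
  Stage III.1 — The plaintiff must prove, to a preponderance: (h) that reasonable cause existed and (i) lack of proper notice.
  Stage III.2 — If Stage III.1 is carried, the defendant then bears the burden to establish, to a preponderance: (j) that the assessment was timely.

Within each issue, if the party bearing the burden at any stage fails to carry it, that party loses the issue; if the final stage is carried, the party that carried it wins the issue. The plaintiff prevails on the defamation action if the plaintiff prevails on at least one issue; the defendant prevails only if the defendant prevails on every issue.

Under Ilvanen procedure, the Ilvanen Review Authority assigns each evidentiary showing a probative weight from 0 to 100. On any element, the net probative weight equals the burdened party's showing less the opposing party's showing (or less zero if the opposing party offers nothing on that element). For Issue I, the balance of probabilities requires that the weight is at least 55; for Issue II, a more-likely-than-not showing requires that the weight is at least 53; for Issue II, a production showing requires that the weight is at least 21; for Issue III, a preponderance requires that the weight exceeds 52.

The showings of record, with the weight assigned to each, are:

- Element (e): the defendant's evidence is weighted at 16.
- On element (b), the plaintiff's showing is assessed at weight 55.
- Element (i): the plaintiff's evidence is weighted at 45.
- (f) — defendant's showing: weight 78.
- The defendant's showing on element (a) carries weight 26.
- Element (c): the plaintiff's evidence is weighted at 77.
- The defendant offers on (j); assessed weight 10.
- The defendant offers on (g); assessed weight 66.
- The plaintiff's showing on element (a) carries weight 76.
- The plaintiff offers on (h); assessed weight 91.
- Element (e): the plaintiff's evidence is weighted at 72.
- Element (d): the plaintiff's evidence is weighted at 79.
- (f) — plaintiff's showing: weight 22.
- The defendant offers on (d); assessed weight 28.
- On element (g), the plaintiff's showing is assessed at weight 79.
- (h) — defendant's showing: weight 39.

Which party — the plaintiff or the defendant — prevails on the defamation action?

defendant

— Issue I —
Stage I.1 (plaintiff, the balance of probabilities, weight is at least 55): (a) net 76−26=50 < 55 — fails; (b) 55 ≥ 55 — meets.
  Not every element is met, so the plaintiff fails to carry Stage I.1.
The analysis ends at Stage I.1; the defendant prevails on this issue.
— Issue II —
Stage II.1 (plaintiff, a more-likely-than-not showing, weight is at least 53): (e) net 72−16=56 ≥ 53 — meets.
  All elements met. The burden passes to the defendant.
Stage II.2 (defendant, a more-likely-than-not showing, weight is at least 53): (f) net 78−22=56 ≥ 53 — meets.
  All elements met. The burden passes to the plaintiff.
Stage II.3 (plaintiff, a production showing, weight is at least 21): (g) net 79−66=13 < 21 — fails.
  The plaintiff does not carry Stage II.3.
The defendant prevails on this issue.
— Issue III —
At Stage III.1 the plaintiff must meet a preponderance (weight exceeds 52): on (h) the weight is 91 less the opposing 39 gives net 52, ≤ 52, so (h) does not meet the standard; on (i) the weight is 45, ≤ 52, so (i) does not meet the standard.
  The plaintiff does not carry Stage III.1.
The analysis ends at Stage III.1; the defendant prevails on this issue.
Per-issue: Issue I → defendant; Issue II → defendant; Issue III → defendant. The plaintiff must prevail on at least one issue; overall, the defendant prevails.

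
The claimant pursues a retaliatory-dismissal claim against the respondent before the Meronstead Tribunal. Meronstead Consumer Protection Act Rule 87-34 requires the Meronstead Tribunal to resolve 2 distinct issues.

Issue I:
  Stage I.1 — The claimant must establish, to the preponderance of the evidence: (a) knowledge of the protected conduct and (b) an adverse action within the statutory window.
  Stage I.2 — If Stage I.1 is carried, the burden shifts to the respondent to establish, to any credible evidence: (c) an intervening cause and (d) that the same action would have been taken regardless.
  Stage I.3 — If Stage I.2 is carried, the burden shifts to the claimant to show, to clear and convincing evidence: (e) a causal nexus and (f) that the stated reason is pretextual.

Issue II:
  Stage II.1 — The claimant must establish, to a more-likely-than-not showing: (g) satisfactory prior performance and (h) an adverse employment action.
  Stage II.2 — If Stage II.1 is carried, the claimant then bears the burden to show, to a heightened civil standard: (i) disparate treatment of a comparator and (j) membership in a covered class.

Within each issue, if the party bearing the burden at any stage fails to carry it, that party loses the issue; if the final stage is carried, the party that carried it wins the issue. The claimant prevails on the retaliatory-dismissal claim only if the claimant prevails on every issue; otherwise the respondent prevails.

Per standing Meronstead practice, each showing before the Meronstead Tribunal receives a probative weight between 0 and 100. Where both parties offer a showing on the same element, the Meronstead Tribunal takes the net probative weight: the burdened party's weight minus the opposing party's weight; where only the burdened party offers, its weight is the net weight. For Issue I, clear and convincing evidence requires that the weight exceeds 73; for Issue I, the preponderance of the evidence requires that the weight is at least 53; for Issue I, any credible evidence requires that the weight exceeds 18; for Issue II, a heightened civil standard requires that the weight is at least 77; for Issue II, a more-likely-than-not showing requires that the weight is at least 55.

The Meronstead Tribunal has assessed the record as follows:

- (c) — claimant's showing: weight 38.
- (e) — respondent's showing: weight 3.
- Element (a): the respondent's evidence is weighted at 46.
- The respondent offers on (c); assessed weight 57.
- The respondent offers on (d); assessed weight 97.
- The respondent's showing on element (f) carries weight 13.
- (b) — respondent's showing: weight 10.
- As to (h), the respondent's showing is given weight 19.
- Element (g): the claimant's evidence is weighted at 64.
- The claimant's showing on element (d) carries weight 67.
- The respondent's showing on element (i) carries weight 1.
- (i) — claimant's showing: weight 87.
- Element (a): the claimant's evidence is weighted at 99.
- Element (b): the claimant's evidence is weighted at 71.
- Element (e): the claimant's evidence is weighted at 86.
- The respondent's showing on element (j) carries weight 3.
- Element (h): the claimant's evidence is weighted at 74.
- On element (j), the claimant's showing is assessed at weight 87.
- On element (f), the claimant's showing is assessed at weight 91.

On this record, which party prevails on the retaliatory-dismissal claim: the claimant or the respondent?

— Issue I —
Stage I.1 (claimant, the preponderance of the evidence, weight is at least 53): (a) net 99−46=53 ≥ 53 — meets; (b) net 71−10=61 ≥ 53 — meets.
  Stage I.1 carried; the burden shifts to the respondent.
Stage I.2 (respondent, any credible evidence, weight exceeds 18): (c) net 57−38=19 > 18 — meets; (d) net 97−67=30 > 18 — meets.
  The respondent carries Stage I.2; the claimant now bears the burden.
Stage I.3 (claimant, clear and convincing evidence, weight exceeds 73): (e) net 86−3=83 > 73 — meets; (f) net 91−13=78 > 73 — meets.
  The claimant carries the last stage.
Every stage carried; the claimant prevails on this issue.
— Issue II —
Stage II.1 (claimant, a more-likely-than-not showing, weight is at least 55): (g) 64 ≥ 55 — meets; (h) net 74−19=55 ≥ 55 — meets.
  Stage II.1 carried; the burden remains with the claimant.
Stage II.2 (claimant, a heightened civil standard, weight is at least 77): (i) net 87−1=86 ≥ 77 — meets; (j) net 87−3=84 ≥ 77 — meets.
  Stage II.2 carried; the final stage is satisfied.
All stages carried — the claimant prevails on this issue.
Per-issue: Issue I → claimant; Issue II → claimant. The claimant must prevail on every issue; overall, the claimant prevails.

claimant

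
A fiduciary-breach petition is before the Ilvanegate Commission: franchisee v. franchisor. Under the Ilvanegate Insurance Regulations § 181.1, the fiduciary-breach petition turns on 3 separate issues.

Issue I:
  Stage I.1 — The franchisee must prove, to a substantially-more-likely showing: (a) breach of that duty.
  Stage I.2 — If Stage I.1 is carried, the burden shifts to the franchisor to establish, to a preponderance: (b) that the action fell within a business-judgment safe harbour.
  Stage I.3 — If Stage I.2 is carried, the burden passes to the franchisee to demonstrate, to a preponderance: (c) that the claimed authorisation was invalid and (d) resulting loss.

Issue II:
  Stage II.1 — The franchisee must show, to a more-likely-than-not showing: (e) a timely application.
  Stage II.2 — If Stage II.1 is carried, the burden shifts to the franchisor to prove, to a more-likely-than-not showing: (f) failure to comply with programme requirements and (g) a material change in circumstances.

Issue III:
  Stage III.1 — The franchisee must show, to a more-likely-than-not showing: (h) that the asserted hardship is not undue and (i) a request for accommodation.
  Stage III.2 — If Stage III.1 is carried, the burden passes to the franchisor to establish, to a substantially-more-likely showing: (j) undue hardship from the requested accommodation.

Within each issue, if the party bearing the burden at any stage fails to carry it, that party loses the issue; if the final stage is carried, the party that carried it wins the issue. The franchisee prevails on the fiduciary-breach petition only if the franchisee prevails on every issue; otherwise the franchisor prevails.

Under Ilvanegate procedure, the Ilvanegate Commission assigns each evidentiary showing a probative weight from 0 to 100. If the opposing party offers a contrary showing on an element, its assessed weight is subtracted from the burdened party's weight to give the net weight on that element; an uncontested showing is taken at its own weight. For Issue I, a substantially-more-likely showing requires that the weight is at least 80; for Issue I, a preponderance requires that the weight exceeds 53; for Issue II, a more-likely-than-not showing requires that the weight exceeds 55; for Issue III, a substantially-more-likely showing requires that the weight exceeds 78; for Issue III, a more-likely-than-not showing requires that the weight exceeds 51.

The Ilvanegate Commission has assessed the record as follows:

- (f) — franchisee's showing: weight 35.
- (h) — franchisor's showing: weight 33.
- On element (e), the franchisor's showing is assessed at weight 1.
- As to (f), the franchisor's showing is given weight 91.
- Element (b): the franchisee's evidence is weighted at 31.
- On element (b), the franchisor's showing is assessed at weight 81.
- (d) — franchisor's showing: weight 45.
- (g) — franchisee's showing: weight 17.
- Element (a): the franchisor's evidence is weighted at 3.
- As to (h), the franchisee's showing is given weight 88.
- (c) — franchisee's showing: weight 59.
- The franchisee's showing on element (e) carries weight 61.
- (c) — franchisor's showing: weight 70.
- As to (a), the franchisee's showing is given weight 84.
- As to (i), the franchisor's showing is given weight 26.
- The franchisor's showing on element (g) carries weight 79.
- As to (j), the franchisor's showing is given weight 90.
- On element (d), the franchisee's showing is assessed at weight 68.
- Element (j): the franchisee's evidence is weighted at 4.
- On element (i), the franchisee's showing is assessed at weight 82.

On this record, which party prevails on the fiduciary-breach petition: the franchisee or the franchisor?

— Issue I —
At Stage I.1 the franchisee must meet a substantially-more-likely showing (weight is at least 80): on (a) the weight is 84 less the opposing 3 gives net 81, ≥ 80, so (a) meets the standard.
  The franchisee carries Stage I.1; the franchisor now bears the burden.
At Stage I.2 the franchisor must meet a preponderance (weight exceeds 53): on (b) the weight is 81 less the opposing 31 gives net 50, ≤ 53, so (b) does not meet the standard.
  Not every element is met, so the franchisor fails to carry Stage I.2.
The analysis ends at Stage I.2; the franchisee prevails on this issue.
— Issue II —
Stage II.1 (franchisee, a more-likely-than-not showing, weight exceeds 55): (e) net 61−1=60 > 55 — meets.
  All elements met. The burden passes to the franchisor.
Stage II.2 (franchisor, a more-likely-than-not showing, weight exceeds 55): (f) net 91−35=56 > 55 — meets; (g) net 79−17=62 > 55 — meets.
  Stage II.2 carried; the final stage is satisfied.
All stages carried — the franchisor prevails on this issue.
— Issue III —
Stage III.1 (franchisee, a more-likely-than-not showing, weight exceeds 51): (h) net 88−33=55 > 51 — meets; (i) net 82−26=56 > 51 — meets.
  All elements met. The burden passes to the franchisor.
Stage III.2 (franchisor, a substantially-more-likely showing, weight exceeds 78): (j) net 90−4=86 > 78 — meets.
  Stage III.2 carried; the final stage is satisfied.
With every stage satisfied, the franchisor prevails on this issue.
Per-issue: Issue I → franchisee; Issue II → franchisor; Issue III → franchisor. The franchisee must prevail on every issue; overall, the franchisor prevails.

franchisor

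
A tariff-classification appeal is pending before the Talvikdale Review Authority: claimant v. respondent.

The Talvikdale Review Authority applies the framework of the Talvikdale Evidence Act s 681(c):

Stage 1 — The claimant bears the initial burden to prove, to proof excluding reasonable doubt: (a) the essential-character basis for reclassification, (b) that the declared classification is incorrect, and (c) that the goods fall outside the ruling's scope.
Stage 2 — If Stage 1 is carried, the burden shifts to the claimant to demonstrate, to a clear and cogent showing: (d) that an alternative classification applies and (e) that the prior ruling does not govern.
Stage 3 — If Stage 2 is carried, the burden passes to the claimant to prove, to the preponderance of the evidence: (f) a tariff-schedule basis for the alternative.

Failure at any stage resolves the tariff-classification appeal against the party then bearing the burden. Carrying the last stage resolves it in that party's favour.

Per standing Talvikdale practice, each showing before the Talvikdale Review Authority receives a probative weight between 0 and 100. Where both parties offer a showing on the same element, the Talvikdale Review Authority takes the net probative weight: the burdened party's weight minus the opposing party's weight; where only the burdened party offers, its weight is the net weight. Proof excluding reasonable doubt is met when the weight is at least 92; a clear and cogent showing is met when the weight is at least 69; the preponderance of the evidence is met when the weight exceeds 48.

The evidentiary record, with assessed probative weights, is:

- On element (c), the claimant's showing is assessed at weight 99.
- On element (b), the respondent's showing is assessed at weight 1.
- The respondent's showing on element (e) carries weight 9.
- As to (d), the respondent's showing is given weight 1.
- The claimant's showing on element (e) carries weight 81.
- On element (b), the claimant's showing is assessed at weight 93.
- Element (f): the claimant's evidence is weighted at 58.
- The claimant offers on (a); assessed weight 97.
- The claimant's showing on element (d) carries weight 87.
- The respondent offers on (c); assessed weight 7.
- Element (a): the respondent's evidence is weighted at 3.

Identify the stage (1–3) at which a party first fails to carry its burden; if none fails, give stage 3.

Stage 1 — burden on claimant; standard: proof excluding reasonable doubt (weight is at least 92).
    (a): 97 − 3 = 94 ≥ 92 [met]
    (b): 93 − 1 = 92 ≥ 92 [met]
    (c): 99 − 7 = 92 ≥ 92 [met]
  Stage 1 carried; the burden remains with the claimant.
Stage 2 — burden on claimant; standard: a clear and cogent showing (weight is at least 69).
    (d): 87 − 1 = 86 ≥ 69 [met]
    (e): 81 − 9 = 72 ≥ 69 [met]
  All elements met. The claimant retains the burden for Stage 3.
Stage 3 — burden on claimant; standard: the preponderance of the evidence (weight exceeds 48).
    (f): 58 > 48 [met]
  The claimant carries the last stage.
With every stage satisfied, the claimant prevails.

stage 3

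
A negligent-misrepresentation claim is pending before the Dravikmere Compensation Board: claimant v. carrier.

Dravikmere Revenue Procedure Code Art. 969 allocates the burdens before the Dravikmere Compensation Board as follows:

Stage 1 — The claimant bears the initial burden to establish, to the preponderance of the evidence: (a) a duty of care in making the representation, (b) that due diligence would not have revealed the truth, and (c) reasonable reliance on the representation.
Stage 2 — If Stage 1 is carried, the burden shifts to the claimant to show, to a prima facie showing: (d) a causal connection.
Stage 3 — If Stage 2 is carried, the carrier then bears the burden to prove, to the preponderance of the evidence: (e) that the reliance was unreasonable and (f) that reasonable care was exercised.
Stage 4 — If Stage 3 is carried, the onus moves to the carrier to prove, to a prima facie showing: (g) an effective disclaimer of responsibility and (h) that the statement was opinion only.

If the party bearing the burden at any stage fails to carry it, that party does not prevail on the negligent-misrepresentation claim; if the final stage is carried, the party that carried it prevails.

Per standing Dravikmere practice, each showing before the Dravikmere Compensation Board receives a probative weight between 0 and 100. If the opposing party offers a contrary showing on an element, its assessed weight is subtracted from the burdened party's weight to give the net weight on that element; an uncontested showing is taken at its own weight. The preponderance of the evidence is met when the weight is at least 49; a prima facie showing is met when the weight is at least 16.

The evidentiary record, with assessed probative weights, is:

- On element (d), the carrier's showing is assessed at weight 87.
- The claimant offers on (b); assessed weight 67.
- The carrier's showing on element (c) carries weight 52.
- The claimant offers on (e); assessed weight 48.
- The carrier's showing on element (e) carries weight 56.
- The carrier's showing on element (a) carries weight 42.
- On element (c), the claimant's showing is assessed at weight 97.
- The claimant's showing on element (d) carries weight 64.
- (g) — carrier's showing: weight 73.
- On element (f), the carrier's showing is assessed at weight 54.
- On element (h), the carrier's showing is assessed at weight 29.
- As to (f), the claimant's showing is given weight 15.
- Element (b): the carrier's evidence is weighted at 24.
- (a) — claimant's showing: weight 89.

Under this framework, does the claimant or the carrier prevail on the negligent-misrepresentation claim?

Stage 1 — burden on claimant; standard: the preponderance of the evidence (weight is at least 49).
    (a): 89 − 42 = 47 < 49 [not met]
    (b): 67 − 24 = 43 < 49 [not met]
    (c): 97 − 52 = 45 < 49 [not met]
  Stage 1 not carried; the claimant fails its burden.
The carrier prevails.

carrier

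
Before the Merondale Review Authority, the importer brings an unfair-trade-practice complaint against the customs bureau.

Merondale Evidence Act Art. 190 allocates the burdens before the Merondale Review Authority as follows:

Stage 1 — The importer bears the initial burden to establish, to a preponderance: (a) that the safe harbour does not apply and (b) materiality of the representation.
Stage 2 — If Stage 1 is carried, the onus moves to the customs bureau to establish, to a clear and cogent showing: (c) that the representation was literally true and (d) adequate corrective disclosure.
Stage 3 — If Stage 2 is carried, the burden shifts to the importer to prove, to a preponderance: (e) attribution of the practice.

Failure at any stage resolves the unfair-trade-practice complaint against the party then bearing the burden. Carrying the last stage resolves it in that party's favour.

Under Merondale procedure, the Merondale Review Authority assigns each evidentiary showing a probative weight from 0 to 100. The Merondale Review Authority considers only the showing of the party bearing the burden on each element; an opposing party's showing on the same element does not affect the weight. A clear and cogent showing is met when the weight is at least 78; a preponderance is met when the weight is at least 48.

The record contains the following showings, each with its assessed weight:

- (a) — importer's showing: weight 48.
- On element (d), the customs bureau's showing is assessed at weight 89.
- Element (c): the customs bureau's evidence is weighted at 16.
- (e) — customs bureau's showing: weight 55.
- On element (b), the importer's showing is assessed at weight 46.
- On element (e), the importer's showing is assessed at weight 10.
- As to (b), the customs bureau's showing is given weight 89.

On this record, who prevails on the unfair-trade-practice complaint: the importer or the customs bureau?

customs bureau

Stage 1 — burden on importer; standard: a preponderance (weight is at least 48).
    (a): 48 ≥ 48 [met]
    (b): 46 (customs bureau's 89 disregarded) < 48 [not met]
  Stage 1 not carried; the importer fails its burden.
So the customs bureau prevails.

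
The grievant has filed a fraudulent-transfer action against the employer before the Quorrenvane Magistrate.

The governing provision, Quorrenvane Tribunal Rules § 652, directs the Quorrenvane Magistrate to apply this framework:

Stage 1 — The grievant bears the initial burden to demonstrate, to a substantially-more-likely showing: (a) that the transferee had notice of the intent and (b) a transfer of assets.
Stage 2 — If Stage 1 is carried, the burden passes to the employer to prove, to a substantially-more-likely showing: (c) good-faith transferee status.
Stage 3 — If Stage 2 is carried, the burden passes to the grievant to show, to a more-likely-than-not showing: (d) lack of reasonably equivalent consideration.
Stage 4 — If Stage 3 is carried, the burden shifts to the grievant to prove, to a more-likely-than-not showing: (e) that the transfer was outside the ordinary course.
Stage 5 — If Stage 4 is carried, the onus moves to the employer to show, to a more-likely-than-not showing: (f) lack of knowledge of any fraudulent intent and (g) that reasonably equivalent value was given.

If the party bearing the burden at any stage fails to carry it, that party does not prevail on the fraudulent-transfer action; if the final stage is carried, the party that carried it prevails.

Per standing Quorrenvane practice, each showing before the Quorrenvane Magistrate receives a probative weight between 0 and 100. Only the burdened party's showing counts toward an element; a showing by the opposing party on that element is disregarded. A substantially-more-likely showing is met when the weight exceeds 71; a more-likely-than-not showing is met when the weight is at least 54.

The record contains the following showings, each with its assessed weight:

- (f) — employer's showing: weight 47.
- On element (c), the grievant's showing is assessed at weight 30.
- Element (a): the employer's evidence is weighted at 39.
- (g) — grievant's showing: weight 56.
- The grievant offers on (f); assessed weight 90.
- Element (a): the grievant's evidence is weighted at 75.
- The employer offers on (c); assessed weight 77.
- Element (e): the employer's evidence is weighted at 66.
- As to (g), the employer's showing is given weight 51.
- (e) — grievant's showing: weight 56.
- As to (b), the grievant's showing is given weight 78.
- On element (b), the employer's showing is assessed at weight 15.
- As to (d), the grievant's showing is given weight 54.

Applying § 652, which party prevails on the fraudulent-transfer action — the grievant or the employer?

grievant

Stage 1 (grievant, a substantially-more-likely showing, weight exceeds 71): (a) 75 (employer's 39 disregarded) > 71 — meets; (b) 78 (employer's 15 disregarded) > 71 — meets.
  Stage 1 carried; the burden shifts to the employer.
Stage 2 (employer, a substantially-more-likely showing, weight exceeds 71): (c) 77 (grievant's 30 disregarded) > 71 — meets.
  Stage 2 is satisfied; the onus moves to the grievant.
Stage 3 (grievant, a more-likely-than-not showing, weight is at least 54): (d) 54 ≥ 54 — meets.
  All elements met. The grievant retains the burden for Stage 4.
Stage 4 (grievant, a more-likely-than-not showing, weight is at least 54): (e) 56 (employer's 66 disregarded) ≥ 54 — meets.
  Stage 4 carried; the burden shifts to the employer.
Stage 5 (employer, a more-likely-than-not showing, weight is at least 54): (f) 47 (grievant's 90 disregarded) < 54 — fails; (g) 51 (grievant's 56 disregarded) < 54 — fails.
  The employer does not carry Stage 5.
The grievant prevails.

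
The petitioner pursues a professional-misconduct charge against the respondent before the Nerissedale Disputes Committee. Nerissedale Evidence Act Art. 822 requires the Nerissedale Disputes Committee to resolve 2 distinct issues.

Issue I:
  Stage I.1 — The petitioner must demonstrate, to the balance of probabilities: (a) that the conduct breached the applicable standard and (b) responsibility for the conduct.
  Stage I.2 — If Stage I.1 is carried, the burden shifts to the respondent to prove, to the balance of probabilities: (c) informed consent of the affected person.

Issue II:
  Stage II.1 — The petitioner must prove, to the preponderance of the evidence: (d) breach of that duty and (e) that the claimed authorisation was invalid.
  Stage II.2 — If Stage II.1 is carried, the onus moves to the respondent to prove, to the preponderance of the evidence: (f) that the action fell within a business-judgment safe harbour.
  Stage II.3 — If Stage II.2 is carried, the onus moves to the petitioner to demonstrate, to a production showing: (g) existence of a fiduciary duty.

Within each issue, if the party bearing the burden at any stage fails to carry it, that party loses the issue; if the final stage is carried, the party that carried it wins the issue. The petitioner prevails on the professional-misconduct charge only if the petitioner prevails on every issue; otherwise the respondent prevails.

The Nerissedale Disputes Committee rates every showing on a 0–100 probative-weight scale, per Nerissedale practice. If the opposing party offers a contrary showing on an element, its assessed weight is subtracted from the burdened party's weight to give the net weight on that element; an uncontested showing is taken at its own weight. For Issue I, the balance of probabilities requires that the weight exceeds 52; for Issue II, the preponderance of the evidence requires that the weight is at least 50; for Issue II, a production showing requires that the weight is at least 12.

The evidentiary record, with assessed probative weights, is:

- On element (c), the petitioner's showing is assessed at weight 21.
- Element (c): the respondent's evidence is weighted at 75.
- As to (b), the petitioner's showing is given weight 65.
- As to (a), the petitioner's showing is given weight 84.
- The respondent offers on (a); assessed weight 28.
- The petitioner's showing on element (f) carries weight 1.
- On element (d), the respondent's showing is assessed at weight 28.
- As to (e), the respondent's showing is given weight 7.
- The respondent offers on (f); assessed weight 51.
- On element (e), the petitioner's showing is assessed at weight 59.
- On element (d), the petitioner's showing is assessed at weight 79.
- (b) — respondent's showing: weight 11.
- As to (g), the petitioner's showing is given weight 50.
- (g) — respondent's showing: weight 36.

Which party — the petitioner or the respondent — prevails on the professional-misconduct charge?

— Issue I —
Stage I.1 (petitioner, the balance of probabilities, weight exceeds 52): (a) net 84−28=56 > 52 — meets; (b) net 65−11=54 > 52 — meets.
  Stage I.1 is satisfied; the onus moves to the respondent.
Stage I.2 (respondent, the balance of probabilities, weight exceeds 52): (c) net 75−21=54 > 52 — meets.
  All elements met at the final stage.
All stages carried — the respondent prevails on this issue.
— Issue II —
Stage II.1 — burden on petitioner; standard: the preponderance of the evidence (weight is at least 50).
    (d): 79 − 28 = 51 ≥ 50 [met]
    (e): 59 − 7 = 52 ≥ 50 [met]
  The petitioner carries Stage II.1; the respondent now bears the burden.
Stage II.2 — burden on respondent; standard: the preponderance of the evidence (weight is at least 50).
    (f): 51 − 1 = 50 ≥ 50 [met]
  The respondent carries Stage II.2; the petitioner now bears the burden.
Stage II.3 — burden on petitioner; standard: a production showing (weight is at least 12).
    (g): 50 − 36 = 14 ≥ 12 [met]
  The petitioner carries the last stage.
Every stage carried; the petitioner prevails on this issue.
Per-issue: Issue I → respondent; Issue II → petitioner. The petitioner must prevail on every issue; overall, the respondent prevails.

respondent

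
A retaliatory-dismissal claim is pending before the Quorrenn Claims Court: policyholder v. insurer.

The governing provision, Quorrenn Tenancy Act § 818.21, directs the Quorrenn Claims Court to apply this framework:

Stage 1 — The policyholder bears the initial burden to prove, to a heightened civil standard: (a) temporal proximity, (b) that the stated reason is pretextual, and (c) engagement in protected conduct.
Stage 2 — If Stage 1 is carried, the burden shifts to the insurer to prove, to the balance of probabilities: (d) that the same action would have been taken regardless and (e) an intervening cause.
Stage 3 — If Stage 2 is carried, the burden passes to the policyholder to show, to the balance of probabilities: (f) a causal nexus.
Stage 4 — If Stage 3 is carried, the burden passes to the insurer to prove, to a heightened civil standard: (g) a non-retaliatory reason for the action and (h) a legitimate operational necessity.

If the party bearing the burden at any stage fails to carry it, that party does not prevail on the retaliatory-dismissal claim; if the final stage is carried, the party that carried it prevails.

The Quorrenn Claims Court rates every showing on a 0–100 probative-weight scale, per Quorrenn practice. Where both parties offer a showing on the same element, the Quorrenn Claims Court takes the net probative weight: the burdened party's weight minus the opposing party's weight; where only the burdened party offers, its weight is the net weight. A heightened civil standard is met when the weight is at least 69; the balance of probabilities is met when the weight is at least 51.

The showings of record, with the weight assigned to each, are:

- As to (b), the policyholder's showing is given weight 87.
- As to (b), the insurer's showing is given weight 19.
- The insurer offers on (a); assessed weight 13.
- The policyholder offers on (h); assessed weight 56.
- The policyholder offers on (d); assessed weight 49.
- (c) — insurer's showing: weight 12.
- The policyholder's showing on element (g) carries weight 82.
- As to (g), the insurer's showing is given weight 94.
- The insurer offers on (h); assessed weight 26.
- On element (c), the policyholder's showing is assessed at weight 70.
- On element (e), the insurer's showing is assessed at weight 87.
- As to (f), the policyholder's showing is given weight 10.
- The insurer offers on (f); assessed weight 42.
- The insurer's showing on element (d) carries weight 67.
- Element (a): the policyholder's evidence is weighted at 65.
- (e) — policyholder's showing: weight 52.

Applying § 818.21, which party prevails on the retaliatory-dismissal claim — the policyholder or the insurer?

At Stage 1 the policyholder must meet a heightened civil standard (weight is at least 69): on (a) the weight is 65 less the opposing 13 gives net 52, which does not reach 69, so (a) does not meet the standard; on (b) the weight is 87 less the opposing 19 gives net 68, < 69, so (b) does not meet the standard; on (c) the weight is 70 less the opposing 12 gives net 58, which does not reach 69, so (c) does not meet the standard.
  Not every element is met, so the policyholder fails to carry Stage 1.
So the insurer prevails.

insurer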